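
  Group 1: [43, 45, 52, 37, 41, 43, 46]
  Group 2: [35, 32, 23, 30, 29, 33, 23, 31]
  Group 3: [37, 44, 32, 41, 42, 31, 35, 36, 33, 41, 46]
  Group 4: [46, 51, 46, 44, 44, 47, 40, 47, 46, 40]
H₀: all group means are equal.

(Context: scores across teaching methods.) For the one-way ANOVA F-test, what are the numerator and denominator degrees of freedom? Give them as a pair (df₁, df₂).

degrees of freedom = [3, 32]

k = 4 groups, N = 36 total
df = (k−1, N−k) = (4−1, 36−4) = (3, 32)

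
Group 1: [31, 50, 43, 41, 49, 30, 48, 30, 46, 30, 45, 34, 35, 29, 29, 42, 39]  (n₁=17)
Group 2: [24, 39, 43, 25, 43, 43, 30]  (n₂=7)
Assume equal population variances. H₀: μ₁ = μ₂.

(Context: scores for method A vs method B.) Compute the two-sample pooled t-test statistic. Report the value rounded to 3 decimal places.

test statistic = 0.837

x̄₁=38.294, s₁=7.728, n₁=17
x̄₂=35.286, s₂=8.693, n₂=7
s_p² = [16·7.728² + 6·8.693²]/22 = 64.0435
SE = √(s_p²·(1/17+1/7)) = 3.5939
t = (38.294−35.286)/3.5939 = 0.8371
df = 22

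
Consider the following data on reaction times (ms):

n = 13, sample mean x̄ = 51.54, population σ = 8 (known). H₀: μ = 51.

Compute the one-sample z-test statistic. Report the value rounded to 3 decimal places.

SE = σ/√n = 8/√13 = 2.2188
z = (x̄−μ₀)/SE = (51.54−51)/2.2188 = 0.2434

test statistic = 0.243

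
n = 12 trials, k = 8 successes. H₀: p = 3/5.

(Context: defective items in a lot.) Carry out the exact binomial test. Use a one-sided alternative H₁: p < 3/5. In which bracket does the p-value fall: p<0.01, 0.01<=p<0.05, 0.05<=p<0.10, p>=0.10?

p-value bracket: p>=0.10

Exact binomial: n=12, k=8, p₀=3/5=0.6000
P(X≤8) from Σ C(n,i)·p₀^i·(1−p₀)^(n−i)
p-value (one-sided, H₁ less) = 0.77466
→ bracket: p>=0.10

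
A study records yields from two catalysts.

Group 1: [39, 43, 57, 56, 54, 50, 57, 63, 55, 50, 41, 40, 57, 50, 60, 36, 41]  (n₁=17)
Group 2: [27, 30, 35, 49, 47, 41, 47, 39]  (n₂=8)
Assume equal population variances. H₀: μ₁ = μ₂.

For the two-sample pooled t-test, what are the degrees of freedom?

df = n₁ + n₂ − 2 = 17 + 8 − 2 = 23

degrees of freedom = 23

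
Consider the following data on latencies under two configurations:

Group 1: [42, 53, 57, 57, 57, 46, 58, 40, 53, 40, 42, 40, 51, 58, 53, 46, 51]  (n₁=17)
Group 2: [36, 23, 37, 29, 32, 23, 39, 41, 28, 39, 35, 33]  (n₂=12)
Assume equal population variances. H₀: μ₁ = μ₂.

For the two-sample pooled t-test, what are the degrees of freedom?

degrees of freedom = 27

df = n₁ + n₂ − 2 = 17 + 12 − 2 = 27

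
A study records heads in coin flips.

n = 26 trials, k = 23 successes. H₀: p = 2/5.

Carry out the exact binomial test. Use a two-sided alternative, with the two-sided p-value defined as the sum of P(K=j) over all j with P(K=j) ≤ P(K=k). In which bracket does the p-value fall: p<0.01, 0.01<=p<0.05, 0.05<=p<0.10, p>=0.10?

Exact binomial: n=26, k=23, p₀=2/5=0.4000
P(X=j) = C(n,j)·p₀^j·(1−p₀)^(n−j); p = Σ P(X=j) over j with P(X=j) ≤ P(X=23)
p-value (two-sided) = 0.00000
→ bracket: p<0.01

p-value bracket: p<0.01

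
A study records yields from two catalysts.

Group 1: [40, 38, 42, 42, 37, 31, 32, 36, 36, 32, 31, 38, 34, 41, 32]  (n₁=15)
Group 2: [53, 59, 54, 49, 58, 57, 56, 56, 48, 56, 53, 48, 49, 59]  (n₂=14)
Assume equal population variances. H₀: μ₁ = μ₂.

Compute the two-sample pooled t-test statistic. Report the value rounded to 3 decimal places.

test statistic = -11.935

x̄₁=36.133, s₁=3.998, n₁=15
x̄₂=53.929, s₂=4.028, n₂=14
s_p² = [14·3.998² + 13·4.028²]/27 = 16.0986
SE = √(s_p²·(1/15+1/14)) = 1.4910
t = (36.133−53.929)/1.4910 = -11.9349
df = 27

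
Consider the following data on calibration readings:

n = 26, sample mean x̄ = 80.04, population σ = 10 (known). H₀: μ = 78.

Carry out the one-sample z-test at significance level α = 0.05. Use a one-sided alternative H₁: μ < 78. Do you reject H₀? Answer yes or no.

reject H₀: no

SE = σ/√n = 10/√26 = 1.9612
z = (x̄−μ₀)/SE = (80.04−78)/1.9612 = 1.0402
p-value (one-sided, H₁ less) = 0.85088
At α=0.05: p ≥ α → fail to reject H₀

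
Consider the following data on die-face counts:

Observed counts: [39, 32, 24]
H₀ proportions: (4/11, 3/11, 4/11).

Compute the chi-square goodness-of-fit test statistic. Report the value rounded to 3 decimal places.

test statistic = 5.225

n = 95; E_i = n·p_i = [34.55, 25.91, 34.55]
χ² = (39−34.55)²/34.55 + (32−25.91)²/25.91 + (24−34.55)²/34.55 = 5.2254
df = 2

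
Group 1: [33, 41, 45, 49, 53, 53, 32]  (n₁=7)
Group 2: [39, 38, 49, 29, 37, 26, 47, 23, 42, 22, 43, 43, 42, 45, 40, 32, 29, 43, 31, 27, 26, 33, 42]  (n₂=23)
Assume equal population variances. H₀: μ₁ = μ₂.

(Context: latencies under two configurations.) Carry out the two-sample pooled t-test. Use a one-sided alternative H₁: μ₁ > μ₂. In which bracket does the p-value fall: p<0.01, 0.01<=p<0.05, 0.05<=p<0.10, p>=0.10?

x̄₁=43.714, s₁=8.770, n₁=7
x̄₂=36.000, s₂=8.118, n₂=23
s_p² = [6·8.770² + 22·8.118²]/28 = 68.2653
SE = √(s_p²·(1/7+1/23)) = 3.5665
t = (43.714−36.000)/3.5665 = 2.1630
df = 28
p-value (one-sided, H₁ greater) = 0.01962
→ bracket: 0.01<=p<0.05

p-value bracket: 0.01<=p<0.05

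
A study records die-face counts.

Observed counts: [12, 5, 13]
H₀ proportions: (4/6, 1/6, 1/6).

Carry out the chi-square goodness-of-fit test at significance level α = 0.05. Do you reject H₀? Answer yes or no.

n = 30; E_i = n·p_i = [20.00, 5.00, 5.00]
χ² = (12−20.00)²/20.00 + (5−5.00)²/5.00 + (13−5.00)²/5.00 = 16.0000
df = 2
p-value (upper-tail) = 0.00034
At α=0.05: p < α → reject H₀

reject H₀: yes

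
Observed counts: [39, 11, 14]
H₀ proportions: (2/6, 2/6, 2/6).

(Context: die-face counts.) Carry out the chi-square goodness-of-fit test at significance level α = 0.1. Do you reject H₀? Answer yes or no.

n = 64; E_i = n·p_i = [21.33, 21.33, 21.33]
χ² = (39−21.33)²/21.33 + (11−21.33)²/21.33 + (14−21.33)²/21.33 = 22.1562
df = 2
p-value (upper-tail) = 0.00002
At α=0.1: p < α → reject H₀

reject H₀: yes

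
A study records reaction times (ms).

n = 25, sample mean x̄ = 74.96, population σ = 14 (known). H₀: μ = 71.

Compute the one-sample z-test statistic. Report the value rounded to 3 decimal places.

SE = σ/√n = 14/√25 = 2.8000
z = (x̄−μ₀)/SE = (74.96−71)/2.8000 = 1.4143

test statistic = 1.414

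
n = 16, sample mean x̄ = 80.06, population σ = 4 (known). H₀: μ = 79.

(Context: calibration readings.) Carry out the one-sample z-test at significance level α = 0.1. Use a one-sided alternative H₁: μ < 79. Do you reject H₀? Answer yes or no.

reject H₀: no

SE = σ/√n = 4/√16 = 1.0000
z = (x̄−μ₀)/SE = (80.06−79)/1.0000 = 1.0600
p-value (one-sided, H₁ less) = 0.85543
At α=0.1: p ≥ α → fail to reject H₀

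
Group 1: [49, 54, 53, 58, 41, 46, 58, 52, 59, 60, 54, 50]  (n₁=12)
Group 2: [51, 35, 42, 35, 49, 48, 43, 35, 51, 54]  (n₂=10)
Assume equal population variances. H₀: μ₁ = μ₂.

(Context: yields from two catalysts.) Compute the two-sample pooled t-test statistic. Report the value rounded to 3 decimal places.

test statistic = 3.072

x̄₁=52.833, s₁=5.686, n₁=12
x̄₂=44.300, s₂=7.349, n₂=10
s_p² = [11·5.686² + 9·7.349²]/20 = 42.0883
SE = √(s_p²·(1/12+1/10)) = 2.7778
t = (52.833−44.300)/2.7778 = 3.0720
df = 20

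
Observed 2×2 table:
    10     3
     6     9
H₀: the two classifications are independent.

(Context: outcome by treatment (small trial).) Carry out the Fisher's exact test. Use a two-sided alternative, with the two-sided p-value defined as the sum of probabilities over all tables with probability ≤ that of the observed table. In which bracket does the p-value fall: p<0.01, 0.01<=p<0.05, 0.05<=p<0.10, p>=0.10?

p-value bracket: 0.05<=p<0.10

Margins: r₁=13, r₂=15, c₁=16, c₂=12, n=28
p_obs = C(13,10)·C(15,6)/C(28,16); sum pmf over tables with pmf ≤ p_obs
p-value (two-sided) = 0.06707
→ bracket: 0.05<=p<0.10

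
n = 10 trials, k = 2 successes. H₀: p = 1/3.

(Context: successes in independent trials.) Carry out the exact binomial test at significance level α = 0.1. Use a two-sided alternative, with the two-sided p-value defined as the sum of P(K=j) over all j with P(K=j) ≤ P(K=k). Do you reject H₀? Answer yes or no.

Exact binomial: n=10, k=2, p₀=1/3=0.3333
P(X=j) = C(n,j)·p₀^j·(1−p₀)^(n−j); p = Σ P(X=j) over j with P(X=j) ≤ P(X=2)
p-value (two-sided) = 0.51227
At α=0.1: p ≥ α → fail to reject H₀

reject H₀: no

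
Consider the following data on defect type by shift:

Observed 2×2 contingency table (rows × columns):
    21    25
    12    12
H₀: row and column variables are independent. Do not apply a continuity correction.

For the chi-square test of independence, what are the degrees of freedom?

df = (r−1)(c−1) = (2−1)·(2−1) = 1

degrees of freedom = 1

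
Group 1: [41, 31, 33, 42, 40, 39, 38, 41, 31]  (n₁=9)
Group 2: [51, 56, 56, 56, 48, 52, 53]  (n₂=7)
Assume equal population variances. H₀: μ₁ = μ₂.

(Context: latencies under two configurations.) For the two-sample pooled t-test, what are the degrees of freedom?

df = n₁ + n₂ − 2 = 9 + 7 − 2 = 14

degrees of freedom = 14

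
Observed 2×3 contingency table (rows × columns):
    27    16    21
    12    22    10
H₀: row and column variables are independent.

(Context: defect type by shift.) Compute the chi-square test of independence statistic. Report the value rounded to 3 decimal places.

Row totals [64, 44], col totals [39, 38, 31], n=108
χ² = (27−23.11)²/23.11 + (16−22.52)²/22.52 + (21−18.37)²/18.37 + (12−15.89)²/15.89 + (22−15.48)²/15.48 + (10−12.63)²/12.63 = 7.1617
df = 2

test statistic = 7.162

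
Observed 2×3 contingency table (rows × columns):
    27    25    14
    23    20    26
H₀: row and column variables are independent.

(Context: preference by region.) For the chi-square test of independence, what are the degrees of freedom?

df = (r−1)(c−1) = (2−1)·(3−1) = 2

degrees of freedom = 2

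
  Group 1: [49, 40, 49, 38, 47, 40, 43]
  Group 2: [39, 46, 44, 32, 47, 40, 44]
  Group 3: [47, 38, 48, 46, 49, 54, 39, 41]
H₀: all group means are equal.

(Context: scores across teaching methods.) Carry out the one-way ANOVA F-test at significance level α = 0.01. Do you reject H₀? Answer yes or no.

reject H₀: no

Group means [43.71, 41.71, 45.25], grand mean 43.636
SSB = Σnᵢ(x̄ᵢ−x̄)² = 46.734; SSW = ΣΣ(x−x̄ᵢ)² = 500.357
MSB = 46.734/2 = 23.3669; MSW = 500.357/19 = 26.3346
F = MSB/MSW = 0.8873
df = (2, 19)
p-value (upper-tail) = 0.42815
At α=0.01: p ≥ α → fail to reject H₀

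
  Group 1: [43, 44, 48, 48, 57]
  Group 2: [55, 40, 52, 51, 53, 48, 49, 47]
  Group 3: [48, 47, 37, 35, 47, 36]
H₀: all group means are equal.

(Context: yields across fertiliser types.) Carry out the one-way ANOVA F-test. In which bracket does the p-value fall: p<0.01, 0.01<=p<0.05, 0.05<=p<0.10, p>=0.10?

p-value bracket: 0.01<=p<0.05

Group means [48.00, 49.38, 41.67], grand mean 46.579
SSB = Σnᵢ(x̄ᵢ−x̄)² = 217.423; SSW = ΣΣ(x−x̄ᵢ)² = 467.208
MSB = 217.423/2 = 108.7116; MSW = 467.208/16 = 29.2005
F = MSB/MSW = 3.7229
df = (2, 16)
p-value (upper-tail) = 0.04704
→ bracket: 0.01<=p<0.05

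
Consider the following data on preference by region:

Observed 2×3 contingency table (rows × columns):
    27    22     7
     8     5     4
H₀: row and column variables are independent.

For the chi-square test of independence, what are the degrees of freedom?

degrees of freedom = 2

df = (r−1)(c−1) = (2−1)·(3−1) = 2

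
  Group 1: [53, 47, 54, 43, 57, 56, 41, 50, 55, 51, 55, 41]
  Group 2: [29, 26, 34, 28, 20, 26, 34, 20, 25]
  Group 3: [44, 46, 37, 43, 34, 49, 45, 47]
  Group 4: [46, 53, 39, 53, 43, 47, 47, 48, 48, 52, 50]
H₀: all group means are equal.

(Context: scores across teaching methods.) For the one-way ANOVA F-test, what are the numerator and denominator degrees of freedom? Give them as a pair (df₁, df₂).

degrees of freedom = [3, 36]

k = 4 groups, N = 40 total
df = (k−1, N−k) = (4−1, 40−4) = (3, 36)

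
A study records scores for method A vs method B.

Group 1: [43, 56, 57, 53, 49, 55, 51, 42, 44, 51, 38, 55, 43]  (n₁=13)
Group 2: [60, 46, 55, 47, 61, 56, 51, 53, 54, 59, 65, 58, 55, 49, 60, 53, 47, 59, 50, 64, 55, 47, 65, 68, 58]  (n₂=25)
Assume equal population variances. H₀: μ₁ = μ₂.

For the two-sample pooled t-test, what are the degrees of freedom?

df = n₁ + n₂ − 2 = 13 + 25 − 2 = 36

degrees of freedom = 36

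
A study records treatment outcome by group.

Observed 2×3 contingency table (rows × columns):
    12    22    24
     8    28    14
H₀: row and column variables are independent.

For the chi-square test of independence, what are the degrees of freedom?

df = (r−1)(c−1) = (2−1)·(3−1) = 2

degrees of freedom = 2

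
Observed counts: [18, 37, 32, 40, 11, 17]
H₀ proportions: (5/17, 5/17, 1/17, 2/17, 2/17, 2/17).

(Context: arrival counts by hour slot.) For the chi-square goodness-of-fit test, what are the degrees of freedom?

df = k − 1 = 6 − 1 = 5

degrees of freedom = 5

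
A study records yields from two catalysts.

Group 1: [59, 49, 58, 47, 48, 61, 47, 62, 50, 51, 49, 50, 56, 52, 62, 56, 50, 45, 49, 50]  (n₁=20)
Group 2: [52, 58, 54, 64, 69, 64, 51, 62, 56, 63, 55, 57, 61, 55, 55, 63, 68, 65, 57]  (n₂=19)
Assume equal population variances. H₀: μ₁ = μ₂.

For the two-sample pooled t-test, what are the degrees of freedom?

degrees of freedom = 37

df = n₁ + n₂ − 2 = 20 + 19 − 2 = 37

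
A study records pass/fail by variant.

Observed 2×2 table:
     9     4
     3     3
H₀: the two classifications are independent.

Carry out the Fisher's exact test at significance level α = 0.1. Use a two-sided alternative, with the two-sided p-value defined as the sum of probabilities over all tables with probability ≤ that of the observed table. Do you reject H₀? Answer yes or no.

Margins: r₁=13, r₂=6, c₁=12, c₂=7, n=19
p_obs = C(13,9)·C(6,3)/C(19,12); sum pmf over tables with pmf ≤ p_obs
p-value (two-sided) = 0.61687
At α=0.1: p ≥ α → fail to reject H₀

reject H₀: no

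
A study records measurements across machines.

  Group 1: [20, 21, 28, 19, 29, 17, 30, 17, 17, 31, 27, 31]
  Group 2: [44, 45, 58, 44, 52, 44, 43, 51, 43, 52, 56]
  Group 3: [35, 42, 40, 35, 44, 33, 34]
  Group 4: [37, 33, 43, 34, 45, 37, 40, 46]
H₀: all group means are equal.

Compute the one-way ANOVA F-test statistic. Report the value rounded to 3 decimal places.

Group means [23.92, 48.36, 37.57, 39.38], grand mean 36.763
SSB = Σnᵢ(x̄ᵢ−x̄)² = 3519.817; SSW = ΣΣ(x−x̄ᵢ)² = 975.051
MSB = 3519.817/3 = 1173.2723; MSW = 975.051/34 = 28.6780
F = MSB/MSW = 40.9120
df = (3, 34)

test statistic = 40.912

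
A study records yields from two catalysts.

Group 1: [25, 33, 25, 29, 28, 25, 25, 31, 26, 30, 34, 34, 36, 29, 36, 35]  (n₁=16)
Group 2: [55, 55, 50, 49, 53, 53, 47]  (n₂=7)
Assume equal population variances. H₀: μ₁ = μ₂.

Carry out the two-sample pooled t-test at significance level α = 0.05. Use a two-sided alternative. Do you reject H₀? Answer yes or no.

reject H₀: yes

x̄₁=30.062, s₁=4.171, n₁=16
x̄₂=51.714, s₂=3.094, n₂=7
s_p² = [15·4.171² + 6·3.094²]/21 = 15.1603
SE = √(s_p²·(1/16+1/7)) = 1.7644
t = (30.062−51.714)/1.7644 = -12.2711
df = 21
p-value (two-sided) = 0.00000
At α=0.05: p < α → reject H₀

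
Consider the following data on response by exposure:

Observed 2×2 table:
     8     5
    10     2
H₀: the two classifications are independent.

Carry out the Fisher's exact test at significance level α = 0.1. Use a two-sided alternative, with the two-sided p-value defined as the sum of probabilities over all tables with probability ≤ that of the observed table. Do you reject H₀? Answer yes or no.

reject H₀: no

Margins: r₁=13, r₂=12, c₁=18, c₂=7, n=25
p_obs = C(13,8)·C(12,10)/C(25,18); sum pmf over tables with pmf ≤ p_obs
p-value (two-sided) = 0.37826
At α=0.1: p ≥ α → fail to reject H₀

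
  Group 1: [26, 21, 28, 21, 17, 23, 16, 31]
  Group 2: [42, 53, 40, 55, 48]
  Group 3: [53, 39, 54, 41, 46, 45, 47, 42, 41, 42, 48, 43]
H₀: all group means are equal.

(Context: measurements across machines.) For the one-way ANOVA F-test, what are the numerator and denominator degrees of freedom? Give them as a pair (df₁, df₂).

degrees of freedom = [2, 22]

k = 3 groups, N = 25 total
df = (k−1, N−k) = (3−1, 25−3) = (2, 22)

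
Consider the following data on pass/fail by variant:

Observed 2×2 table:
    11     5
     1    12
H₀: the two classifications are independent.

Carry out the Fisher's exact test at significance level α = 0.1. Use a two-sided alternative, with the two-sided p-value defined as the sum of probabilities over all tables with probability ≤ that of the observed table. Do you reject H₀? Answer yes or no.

reject H₀: yes

Margins: r₁=16, r₂=13, c₁=12, c₂=17, n=29
p_obs = C(16,11)·C(13,1)/C(29,12); sum pmf over tables with pmf ≤ p_obs
p-value (two-sided) = 0.00181
At α=0.1: p < α → reject H₀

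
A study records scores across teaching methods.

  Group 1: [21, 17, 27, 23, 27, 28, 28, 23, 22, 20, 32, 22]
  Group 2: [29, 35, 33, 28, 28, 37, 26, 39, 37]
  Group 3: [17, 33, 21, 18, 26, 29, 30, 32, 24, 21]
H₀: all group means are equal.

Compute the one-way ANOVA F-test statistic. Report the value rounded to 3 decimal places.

test statistic = 8.175

Group means [24.17, 32.44, 25.10], grand mean 26.871
SSB = Σnᵢ(x̄ᵢ−x̄)² = 398.695; SSW = ΣΣ(x−x̄ᵢ)² = 682.789
MSB = 398.695/2 = 199.3475; MSW = 682.789/28 = 24.3853
F = MSB/MSW = 8.1749
df = (2, 28)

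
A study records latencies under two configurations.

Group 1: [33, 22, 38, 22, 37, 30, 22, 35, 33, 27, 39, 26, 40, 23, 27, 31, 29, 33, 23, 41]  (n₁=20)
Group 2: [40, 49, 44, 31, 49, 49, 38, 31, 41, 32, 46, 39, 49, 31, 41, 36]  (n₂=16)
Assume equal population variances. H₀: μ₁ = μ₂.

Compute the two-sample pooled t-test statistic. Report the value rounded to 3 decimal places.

x̄₁=30.550, s₁=6.436, n₁=20
x̄₂=40.375, s₂=6.850, n₂=16
s_p² = [19·6.436² + 15·6.850²]/34 = 43.8441
SE = √(s_p²·(1/20+1/16)) = 2.2209
t = (30.550−40.375)/2.2209 = -4.4239
df = 34

test statistic = -4.424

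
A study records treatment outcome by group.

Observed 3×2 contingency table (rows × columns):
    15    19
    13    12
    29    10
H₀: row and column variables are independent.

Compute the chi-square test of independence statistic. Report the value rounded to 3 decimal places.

test statistic = 7.351

Row totals [34, 25, 39], col totals [57, 41], n=98
χ² = (15−19.78)²/19.78 + (19−14.22)²/14.22 + (13−14.54)²/14.54 + (12−10.46)²/10.46 + (29−22.68)²/22.68 + (10−16.32)²/16.32 = 7.3507
df = 2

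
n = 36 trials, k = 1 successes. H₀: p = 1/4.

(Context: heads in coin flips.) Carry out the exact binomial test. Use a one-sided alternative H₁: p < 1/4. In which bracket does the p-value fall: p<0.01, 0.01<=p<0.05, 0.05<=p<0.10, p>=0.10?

Exact binomial: n=36, k=1, p₀=1/4=0.2500
P(X≤1) from Σ C(n,i)·p₀^i·(1−p₀)^(n−i)
p-value (one-sided, H₁ less) = 0.00041
→ bracket: p<0.01

p-value bracket: p<0.01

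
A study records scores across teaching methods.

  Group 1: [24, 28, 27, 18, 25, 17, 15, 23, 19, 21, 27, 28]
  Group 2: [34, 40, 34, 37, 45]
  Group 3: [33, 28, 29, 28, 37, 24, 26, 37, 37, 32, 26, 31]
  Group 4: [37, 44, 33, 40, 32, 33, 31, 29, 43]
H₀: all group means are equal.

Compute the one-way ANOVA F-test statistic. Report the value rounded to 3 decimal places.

Group means [22.67, 38.00, 30.67, 35.78], grand mean 30.316
SSB = Σnᵢ(x̄ᵢ−x̄)² = 1267.322; SSW = ΣΣ(x−x̄ᵢ)² = 786.889
MSB = 1267.322/3 = 422.4405; MSW = 786.889/34 = 23.1438
F = MSB/MSW = 18.2529
df = (3, 34)

test statistic = 18.253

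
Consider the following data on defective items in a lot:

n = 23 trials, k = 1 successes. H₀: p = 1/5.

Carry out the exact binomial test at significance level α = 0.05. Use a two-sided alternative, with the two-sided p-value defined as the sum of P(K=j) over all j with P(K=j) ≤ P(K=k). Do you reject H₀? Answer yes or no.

reject H₀: no

Exact binomial: n=23, k=1, p₀=1/5=0.2000
P(X=j) = C(n,j)·p₀^j·(1−p₀)^(n−j); p = Σ P(X=j) over j with P(X=j) ≤ P(X=1)
p-value (two-sided) = 0.06719
At α=0.05: p ≥ α → fail to reject H₀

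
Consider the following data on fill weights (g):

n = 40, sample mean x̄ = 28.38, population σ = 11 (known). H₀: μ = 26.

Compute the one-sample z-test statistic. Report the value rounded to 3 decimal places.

test statistic = 1.368

SE = σ/√n = 11/√40 = 1.7393
z = (x̄−μ₀)/SE = (28.38−26)/1.7393 = 1.3684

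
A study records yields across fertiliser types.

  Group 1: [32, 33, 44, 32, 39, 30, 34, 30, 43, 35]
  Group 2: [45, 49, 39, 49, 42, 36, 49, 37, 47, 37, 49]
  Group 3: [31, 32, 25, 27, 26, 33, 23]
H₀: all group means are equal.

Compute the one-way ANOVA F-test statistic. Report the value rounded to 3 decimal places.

Group means [35.20, 43.55, 28.14], grand mean 36.714
SSB = Σnᵢ(x̄ᵢ−x̄)² = 1050.530; SSW = ΣΣ(x−x̄ᵢ)² = 621.184
MSB = 1050.530/2 = 525.2649; MSW = 621.184/25 = 24.8474
F = MSB/MSW = 21.1397
df = (2, 25)

test statistic = 21.140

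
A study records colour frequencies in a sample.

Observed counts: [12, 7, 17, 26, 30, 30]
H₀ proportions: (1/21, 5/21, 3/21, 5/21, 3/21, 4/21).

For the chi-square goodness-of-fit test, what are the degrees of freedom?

degrees of freedom = 5

df = k − 1 = 6 − 1 = 5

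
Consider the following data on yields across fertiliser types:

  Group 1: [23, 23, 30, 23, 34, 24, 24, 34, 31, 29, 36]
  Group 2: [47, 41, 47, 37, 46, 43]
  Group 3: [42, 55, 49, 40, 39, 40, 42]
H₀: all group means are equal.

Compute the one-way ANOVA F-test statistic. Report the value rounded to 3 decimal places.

Group means [28.27, 43.50, 43.86], grand mean 36.625
SSB = Σnᵢ(x̄ᵢ−x̄)² = 1417.086; SSW = ΣΣ(x−x̄ᵢ)² = 546.539
MSB = 1417.086/2 = 708.5430; MSW = 546.539/21 = 26.0257
F = MSB/MSW = 27.2248
df = (2, 21)

test statistic = 27.225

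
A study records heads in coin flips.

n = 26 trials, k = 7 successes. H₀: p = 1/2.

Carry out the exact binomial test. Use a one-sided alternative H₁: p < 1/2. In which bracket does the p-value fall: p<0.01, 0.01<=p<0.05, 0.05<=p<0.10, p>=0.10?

p-value bracket: 0.01<=p<0.05

Exact binomial: n=26, k=7, p₀=1/2=0.5000
P(X≤7) from Σ C(n,i)·p₀^i·(1−p₀)^(n−i)
p-value (one-sided, H₁ less) = 0.01448
→ bracket: 0.01<=p<0.05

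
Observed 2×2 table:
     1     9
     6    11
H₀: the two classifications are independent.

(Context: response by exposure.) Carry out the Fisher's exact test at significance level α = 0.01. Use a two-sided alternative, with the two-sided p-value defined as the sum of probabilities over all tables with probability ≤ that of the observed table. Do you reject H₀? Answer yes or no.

Margins: r₁=10, r₂=17, c₁=7, c₂=20, n=27
p_obs = C(10,1)·C(17,6)/C(27,7); sum pmf over tables with pmf ≤ p_obs
p-value (two-sided) = 0.20401
At α=0.01: p ≥ α → fail to reject H₀

reject H₀: no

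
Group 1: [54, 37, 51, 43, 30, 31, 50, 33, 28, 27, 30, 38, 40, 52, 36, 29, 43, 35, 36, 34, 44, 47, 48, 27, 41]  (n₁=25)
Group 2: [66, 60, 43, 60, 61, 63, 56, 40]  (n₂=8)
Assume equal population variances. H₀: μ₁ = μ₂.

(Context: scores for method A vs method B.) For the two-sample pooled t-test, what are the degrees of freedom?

df = n₁ + n₂ − 2 = 25 + 8 − 2 = 31

degrees of freedom = 31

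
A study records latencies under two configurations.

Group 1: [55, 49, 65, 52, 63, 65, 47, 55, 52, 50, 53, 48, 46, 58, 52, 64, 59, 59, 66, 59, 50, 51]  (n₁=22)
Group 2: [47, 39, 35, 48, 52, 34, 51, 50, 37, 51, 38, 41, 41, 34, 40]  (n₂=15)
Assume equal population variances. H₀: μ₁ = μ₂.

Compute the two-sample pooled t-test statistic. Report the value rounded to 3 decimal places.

test statistic = 5.927

x̄₁=55.364, s₁=6.351, n₁=22
x̄₂=42.533, s₂=6.632, n₂=15
s_p² = [21·6.351² + 14·6.632²]/35 = 41.7950
SE = √(s_p²·(1/22+1/15)) = 2.1647
t = (55.364−42.533)/2.1647 = 5.9269
df = 35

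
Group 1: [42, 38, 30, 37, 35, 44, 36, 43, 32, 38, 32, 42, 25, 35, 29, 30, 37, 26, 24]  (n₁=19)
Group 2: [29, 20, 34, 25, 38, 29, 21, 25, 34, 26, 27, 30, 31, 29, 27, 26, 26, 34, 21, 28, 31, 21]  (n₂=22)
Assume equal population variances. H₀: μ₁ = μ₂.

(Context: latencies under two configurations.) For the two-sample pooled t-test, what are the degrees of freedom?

df = n₁ + n₂ − 2 = 19 + 22 − 2 = 39

degrees of freedom = 39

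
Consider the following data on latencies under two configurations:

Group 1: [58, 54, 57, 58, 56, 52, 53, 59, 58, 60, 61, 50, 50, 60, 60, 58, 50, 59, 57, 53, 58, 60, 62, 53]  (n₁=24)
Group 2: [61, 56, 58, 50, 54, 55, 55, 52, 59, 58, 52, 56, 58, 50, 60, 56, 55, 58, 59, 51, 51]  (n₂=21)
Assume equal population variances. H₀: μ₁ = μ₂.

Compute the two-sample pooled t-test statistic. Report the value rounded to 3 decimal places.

test statistic = 1.009

x̄₁=56.500, s₁=3.695, n₁=24
x̄₂=55.429, s₂=3.385, n₂=21
s_p² = [23·3.695² + 20·3.385²]/43 = 12.6312
SE = √(s_p²·(1/24+1/21)) = 1.0620
t = (56.500−55.429)/1.0620 = 1.0089
df = 43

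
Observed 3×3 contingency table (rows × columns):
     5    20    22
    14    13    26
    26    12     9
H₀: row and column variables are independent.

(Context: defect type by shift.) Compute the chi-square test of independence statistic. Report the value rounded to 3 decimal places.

Row totals [47, 53, 47], col totals [45, 45, 57], n=147
χ² = (5−14.39)²/14.39 + (20−14.39)²/14.39 + (22−18.22)²/18.22 + (14−16.22)²/16.22 + (13−16.22)²/16.22 + (26−20.55)²/20.55 + (26−14.39)²/14.39 + (12−14.39)²/14.39 + (9−18.22)²/18.22 = 25.9248
df = 4

test statistic = 25.925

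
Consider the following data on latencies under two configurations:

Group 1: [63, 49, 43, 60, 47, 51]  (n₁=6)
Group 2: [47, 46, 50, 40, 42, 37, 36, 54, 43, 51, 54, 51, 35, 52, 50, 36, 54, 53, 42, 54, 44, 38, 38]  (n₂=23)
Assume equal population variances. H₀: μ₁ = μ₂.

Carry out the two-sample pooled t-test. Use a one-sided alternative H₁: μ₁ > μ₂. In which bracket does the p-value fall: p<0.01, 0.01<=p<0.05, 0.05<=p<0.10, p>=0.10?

x̄₁=52.167, s₁=7.757, n₁=6
x̄₂=45.522, s₂=6.842, n₂=23
s_p² = [5·7.757² + 22·6.842²]/27 = 49.2805
SE = √(s_p²·(1/6+1/23)) = 3.2181
t = (52.167−45.522)/3.2181 = 2.0649
df = 27
p-value (one-sided, H₁ greater) = 0.02433
→ bracket: 0.01<=p<0.05

p-value bracket: 0.01<=p<0.05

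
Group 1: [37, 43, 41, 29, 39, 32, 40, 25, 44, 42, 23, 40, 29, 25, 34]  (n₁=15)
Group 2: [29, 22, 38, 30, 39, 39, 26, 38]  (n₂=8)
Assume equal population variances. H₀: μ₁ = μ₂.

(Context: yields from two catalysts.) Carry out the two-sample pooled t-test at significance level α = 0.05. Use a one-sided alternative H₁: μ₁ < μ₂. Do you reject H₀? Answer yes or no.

reject H₀: no

x̄₁=34.867, s₁=7.200, n₁=15
x̄₂=32.625, s₂=6.718, n₂=8
s_p² = [14·7.200² + 7·6.718²]/21 = 49.6004
SE = √(s_p²·(1/15+1/8)) = 3.0833
t = (34.867−32.625)/3.0833 = 0.7270
df = 21
p-value (one-sided, H₁ less) = 0.76238
At α=0.05: p ≥ α → fail to reject H₀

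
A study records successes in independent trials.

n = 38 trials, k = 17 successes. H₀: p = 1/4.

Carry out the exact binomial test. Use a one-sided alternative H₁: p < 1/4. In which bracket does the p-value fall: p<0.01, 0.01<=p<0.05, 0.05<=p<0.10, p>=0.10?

p-value bracket: p>=0.10

Exact binomial: n=38, k=17, p₀=1/4=0.2500
P(X≤17) from Σ C(n,i)·p₀^i·(1−p₀)^(n−i)
p-value (one-sided, H₁ less) = 0.99767
→ bracket: p>=0.10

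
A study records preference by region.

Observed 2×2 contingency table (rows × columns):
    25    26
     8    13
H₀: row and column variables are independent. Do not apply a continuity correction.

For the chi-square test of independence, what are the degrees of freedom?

df = (r−1)(c−1) = (2−1)·(2−1) = 1

degrees of freedom = 1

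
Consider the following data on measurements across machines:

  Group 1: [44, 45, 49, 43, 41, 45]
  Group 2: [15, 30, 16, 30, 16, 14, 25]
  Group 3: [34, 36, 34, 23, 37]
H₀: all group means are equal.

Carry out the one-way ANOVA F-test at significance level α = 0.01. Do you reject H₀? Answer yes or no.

Group means [44.50, 20.86, 32.80], grand mean 32.056
SSB = Σnᵢ(x̄ᵢ−x̄)² = 1809.787; SSW = ΣΣ(x−x̄ᵢ)² = 475.157
MSB = 1809.787/2 = 904.8937; MSW = 475.157/15 = 31.6771
F = MSB/MSW = 28.5661
df = (2, 15)
p-value (upper-tail) = 0.00001
At α=0.01: p < α → reject H₀

reject H₀: yes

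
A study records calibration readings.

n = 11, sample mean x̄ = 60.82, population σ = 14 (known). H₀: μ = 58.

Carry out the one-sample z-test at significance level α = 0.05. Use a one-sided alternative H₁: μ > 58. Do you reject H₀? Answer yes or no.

reject H₀: no

SE = σ/√n = 14/√11 = 4.2212
z = (x̄−μ₀)/SE = (60.82−58)/4.2212 = 0.6681
p-value (one-sided, H₁ greater) = 0.25205
At α=0.05: p ≥ α → fail to reject H₀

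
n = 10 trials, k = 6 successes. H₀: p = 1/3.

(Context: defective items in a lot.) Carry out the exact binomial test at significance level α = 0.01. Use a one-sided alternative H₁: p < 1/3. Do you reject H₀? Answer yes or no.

Exact binomial: n=10, k=6, p₀=1/3=0.3333
P(X≤6) from Σ C(n,i)·p₀^i·(1−p₀)^(n−i)
p-value (one-sided, H₁ less) = 0.98034
At α=0.01: p ≥ α → fail to reject H₀

reject H₀: no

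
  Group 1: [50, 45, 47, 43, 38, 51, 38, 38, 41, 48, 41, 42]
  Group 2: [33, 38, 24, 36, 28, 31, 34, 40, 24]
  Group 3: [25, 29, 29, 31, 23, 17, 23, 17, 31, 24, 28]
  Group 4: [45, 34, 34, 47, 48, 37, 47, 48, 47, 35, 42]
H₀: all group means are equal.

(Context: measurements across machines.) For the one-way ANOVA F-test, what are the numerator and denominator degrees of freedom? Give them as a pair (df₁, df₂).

k = 4 groups, N = 43 total
df = (k−1, N−k) = (4−1, 43−4) = (3, 39)

degrees of freedom = [3, 39]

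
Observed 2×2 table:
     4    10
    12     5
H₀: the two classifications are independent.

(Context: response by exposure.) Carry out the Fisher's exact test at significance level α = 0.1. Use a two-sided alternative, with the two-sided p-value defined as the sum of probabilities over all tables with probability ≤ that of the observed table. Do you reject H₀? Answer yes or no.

reject H₀: yes

Margins: r₁=14, r₂=17, c₁=16, c₂=15, n=31
p_obs = C(14,4)·C(17,12)/C(31,16); sum pmf over tables with pmf ≤ p_obs
p-value (two-sided) = 0.03195
At α=0.1: p < α → reject H₀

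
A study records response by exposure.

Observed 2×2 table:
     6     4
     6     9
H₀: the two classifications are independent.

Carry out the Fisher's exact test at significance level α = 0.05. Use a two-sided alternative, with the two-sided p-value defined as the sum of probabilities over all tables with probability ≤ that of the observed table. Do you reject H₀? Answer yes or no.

reject H₀: no

Margins: r₁=10, r₂=15, c₁=12, c₂=13, n=25
p_obs = C(10,6)·C(15,6)/C(25,12); sum pmf over tables with pmf ≤ p_obs
p-value (two-sided) = 0.42831
At α=0.05: p ≥ α → fail to reject H₀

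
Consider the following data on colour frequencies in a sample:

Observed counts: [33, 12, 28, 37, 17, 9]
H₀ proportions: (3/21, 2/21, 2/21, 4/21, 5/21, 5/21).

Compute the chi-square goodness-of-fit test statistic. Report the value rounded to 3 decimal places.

n = 136; E_i = n·p_i = [19.43, 12.95, 12.95, 25.90, 32.38, 32.38]
χ² = (33−19.43)²/19.43 + (12−12.95)²/12.95 + (28−12.95)²/12.95 + (37−25.90)²/25.90 + (17−32.38)²/32.38 + (9−32.38)²/32.38 = 55.9724
df = 5

test statistic = 55.972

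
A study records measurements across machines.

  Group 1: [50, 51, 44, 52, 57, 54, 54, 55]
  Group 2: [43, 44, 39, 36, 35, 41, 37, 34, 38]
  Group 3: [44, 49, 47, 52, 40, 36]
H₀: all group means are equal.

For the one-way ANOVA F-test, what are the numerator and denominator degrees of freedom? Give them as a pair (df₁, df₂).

degrees of freedom = [2, 20]

k = 3 groups, N = 23 total
df = (k−1, N−k) = (3−1, 23−3) = (2, 20)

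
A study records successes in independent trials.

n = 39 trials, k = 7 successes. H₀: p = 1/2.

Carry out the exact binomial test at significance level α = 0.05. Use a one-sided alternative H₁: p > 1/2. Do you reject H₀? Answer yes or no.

reject H₀: no

Exact binomial: n=39, k=7, p₀=1/2=0.5000
P(X≥7) from Σ C(n,i)·p₀^i·(1−p₀)^(n−i)
p-value (one-sided, H₁ greater) = 0.99999
At α=0.05: p ≥ α → fail to reject H₀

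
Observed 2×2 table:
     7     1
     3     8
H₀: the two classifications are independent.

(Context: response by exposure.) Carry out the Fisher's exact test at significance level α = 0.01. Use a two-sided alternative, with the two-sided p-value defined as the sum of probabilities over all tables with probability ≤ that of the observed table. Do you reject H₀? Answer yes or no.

Margins: r₁=8, r₂=11, c₁=10, c₂=9, n=19
p_obs = C(8,7)·C(11,3)/C(19,10); sum pmf over tables with pmf ≤ p_obs
p-value (two-sided) = 0.01977
At α=0.01: p ≥ α → fail to reject H₀

reject H₀: no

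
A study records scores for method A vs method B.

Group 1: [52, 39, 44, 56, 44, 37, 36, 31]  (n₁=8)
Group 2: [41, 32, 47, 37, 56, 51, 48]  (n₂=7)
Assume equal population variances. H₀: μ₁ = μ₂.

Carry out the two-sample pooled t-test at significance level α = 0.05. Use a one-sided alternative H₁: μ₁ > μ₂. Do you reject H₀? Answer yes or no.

x̄₁=42.375, s₁=8.400, n₁=8
x̄₂=44.571, s₂=8.344, n₂=7
s_p² = [7·8.400² + 6·8.344²]/13 = 70.1223
SE = √(s_p²·(1/8+1/7)) = 4.3339
t = (42.375−44.571)/4.3339 = -0.5068
df = 13
p-value (one-sided, H₁ greater) = 0.68961
At α=0.05: p ≥ α → fail to reject H₀

reject H₀: no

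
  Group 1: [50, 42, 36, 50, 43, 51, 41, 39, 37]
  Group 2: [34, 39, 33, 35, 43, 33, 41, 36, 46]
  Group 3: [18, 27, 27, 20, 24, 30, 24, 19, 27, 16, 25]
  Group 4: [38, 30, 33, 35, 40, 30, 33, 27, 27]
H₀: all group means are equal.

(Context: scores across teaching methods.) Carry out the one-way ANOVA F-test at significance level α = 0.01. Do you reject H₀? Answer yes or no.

Group means [43.22, 37.78, 23.36, 32.56], grand mean 33.658
SSB = Σnᵢ(x̄ᵢ−x̄)² = 2152.674; SSW = ΣΣ(x−x̄ᵢ)² = 811.879
MSB = 2152.674/3 = 717.5579; MSW = 811.879/34 = 23.8788
F = MSB/MSW = 30.0500
df = (3, 34)
p-value (upper-tail) = 0.00000
At α=0.01: p < α → reject H₀

reject H₀: yes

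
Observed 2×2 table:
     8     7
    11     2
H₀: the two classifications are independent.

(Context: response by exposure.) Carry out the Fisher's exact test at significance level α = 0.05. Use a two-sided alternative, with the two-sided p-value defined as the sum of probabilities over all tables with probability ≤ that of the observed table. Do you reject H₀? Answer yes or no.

reject H₀: no

Margins: r₁=15, r₂=13, c₁=19, c₂=9, n=28
p_obs = C(15,8)·C(13,11)/C(28,19); sum pmf over tables with pmf ≤ p_obs
p-value (two-sided) = 0.11449
At α=0.05: p ≥ α → fail to reject H₀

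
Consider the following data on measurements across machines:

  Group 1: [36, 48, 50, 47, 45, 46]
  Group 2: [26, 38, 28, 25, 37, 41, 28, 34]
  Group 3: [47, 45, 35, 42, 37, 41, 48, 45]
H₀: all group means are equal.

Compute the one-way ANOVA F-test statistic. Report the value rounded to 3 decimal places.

test statistic = 12.649

Group means [45.33, 32.12, 42.50], grand mean 39.500
SSB = Σnᵢ(x̄ᵢ−x̄)² = 711.292; SSW = ΣΣ(x−x̄ᵢ)² = 534.208
MSB = 711.292/2 = 355.6458; MSW = 534.208/19 = 28.1162
F = MSB/MSW = 12.6491
df = (2, 19)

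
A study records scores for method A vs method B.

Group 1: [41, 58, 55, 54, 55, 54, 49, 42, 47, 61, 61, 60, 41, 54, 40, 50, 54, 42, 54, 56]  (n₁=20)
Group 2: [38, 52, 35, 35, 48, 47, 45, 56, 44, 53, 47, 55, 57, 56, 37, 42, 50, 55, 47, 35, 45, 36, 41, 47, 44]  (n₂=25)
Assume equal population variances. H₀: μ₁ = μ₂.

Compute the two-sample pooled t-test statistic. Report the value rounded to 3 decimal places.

test statistic = 2.582

x̄₁=51.400, s₁=7.007, n₁=20
x̄₂=45.880, s₂=7.219, n₂=25
s_p² = [19·7.007² + 24·7.219²]/43 = 50.7777
SE = √(s_p²·(1/20+1/25)) = 2.1378
t = (51.400−45.880)/2.1378 = 2.5821
df = 43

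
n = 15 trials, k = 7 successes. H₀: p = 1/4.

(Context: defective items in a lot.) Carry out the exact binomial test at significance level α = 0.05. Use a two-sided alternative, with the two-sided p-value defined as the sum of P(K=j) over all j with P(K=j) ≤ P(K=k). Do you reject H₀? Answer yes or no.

reject H₀: no

Exact binomial: n=15, k=7, p₀=1/4=0.2500
P(X=j) = C(n,j)·p₀^j·(1−p₀)^(n−j); p = Σ P(X=j) over j with P(X=j) ≤ P(X=7)
p-value (two-sided) = 0.06998
At α=0.05: p ≥ α → fail to reject H₀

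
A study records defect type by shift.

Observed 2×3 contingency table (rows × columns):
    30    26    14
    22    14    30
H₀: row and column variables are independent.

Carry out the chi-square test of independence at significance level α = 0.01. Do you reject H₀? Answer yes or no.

reject H₀: yes

Row totals [70, 66], col totals [52, 40, 44], n=136
χ² = (30−26.76)²/26.76 + (26−20.59)²/20.59 + (14−22.65)²/22.65 + (22−25.24)²/25.24 + (14−19.41)²/19.41 + (30−21.35)²/21.35 = 10.5404
df = 2
p-value (upper-tail) = 0.00514
At α=0.01: p < α → reject H₀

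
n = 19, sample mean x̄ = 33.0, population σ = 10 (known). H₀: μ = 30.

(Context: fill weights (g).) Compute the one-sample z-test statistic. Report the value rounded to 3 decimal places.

test statistic = 1.308

SE = σ/√n = 10/√19 = 2.2942
z = (x̄−μ₀)/SE = (33.0−30)/2.2942 = 1.3077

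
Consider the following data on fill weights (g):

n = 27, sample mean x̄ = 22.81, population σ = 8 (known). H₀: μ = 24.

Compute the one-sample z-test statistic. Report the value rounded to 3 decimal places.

SE = σ/√n = 8/√27 = 1.5396
z = (x̄−μ₀)/SE = (22.81−24)/1.5396 = -0.7729

test statistic = -0.773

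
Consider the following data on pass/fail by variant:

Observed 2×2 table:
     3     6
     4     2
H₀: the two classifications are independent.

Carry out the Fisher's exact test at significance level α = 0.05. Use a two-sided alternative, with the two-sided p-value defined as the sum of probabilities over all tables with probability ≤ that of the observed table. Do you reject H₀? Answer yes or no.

Margins: r₁=9, r₂=6, c₁=7, c₂=8, n=15
p_obs = C(9,3)·C(6,4)/C(15,7); sum pmf over tables with pmf ≤ p_obs
p-value (two-sided) = 0.31469
At α=0.05: p ≥ α → fail to reject H₀

reject H₀: no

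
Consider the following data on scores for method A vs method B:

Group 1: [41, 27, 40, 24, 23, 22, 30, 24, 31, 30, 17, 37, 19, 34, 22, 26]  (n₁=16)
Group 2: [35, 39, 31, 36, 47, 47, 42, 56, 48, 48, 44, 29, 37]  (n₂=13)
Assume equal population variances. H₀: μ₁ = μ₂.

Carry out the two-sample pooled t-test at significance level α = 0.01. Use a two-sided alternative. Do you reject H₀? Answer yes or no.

x̄₁=27.938, s₁=7.225, n₁=16
x̄₂=41.462, s₂=7.785, n₂=13
s_p² = [15·7.225² + 12·7.785²]/27 = 55.9322
SE = √(s_p²·(1/16+1/13)) = 2.7925
t = (27.938−41.462)/2.7925 = -4.8429
df = 27
p-value (two-sided) = 0.00005
At α=0.01: p < α → reject H₀

reject H₀: yes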